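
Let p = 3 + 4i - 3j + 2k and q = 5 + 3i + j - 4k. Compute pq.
14 + 39i + 10j + 11k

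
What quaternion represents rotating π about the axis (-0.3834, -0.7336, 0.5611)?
-0.3834i - 0.7336j + 0.5611k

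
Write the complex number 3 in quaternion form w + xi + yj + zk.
3 + 0i + 0j + 0k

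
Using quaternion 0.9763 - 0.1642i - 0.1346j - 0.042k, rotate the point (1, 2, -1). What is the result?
(1.462, 1.515, -1.252)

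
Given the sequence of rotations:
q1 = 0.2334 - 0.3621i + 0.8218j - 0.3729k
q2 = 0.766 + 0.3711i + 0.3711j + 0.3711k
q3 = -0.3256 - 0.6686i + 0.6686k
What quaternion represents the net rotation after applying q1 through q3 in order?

q2 · q1 = 0.1466 - 0.6341i + 0.7201j + 0.2403k
q3 · q2 · q1 = -0.6324 - 0.373i - 0.4978j - 0.4617k
-0.6324 - 0.373i - 0.4978j - 0.4617k


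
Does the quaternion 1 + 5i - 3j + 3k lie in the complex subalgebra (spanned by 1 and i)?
No. The quaternion 1 + 5i - 3j + 3k has j-coefficient y = -3 and k-coefficient z = 3, not both zero, so it does not lie in the complex subalgebra spanned by 1 and i.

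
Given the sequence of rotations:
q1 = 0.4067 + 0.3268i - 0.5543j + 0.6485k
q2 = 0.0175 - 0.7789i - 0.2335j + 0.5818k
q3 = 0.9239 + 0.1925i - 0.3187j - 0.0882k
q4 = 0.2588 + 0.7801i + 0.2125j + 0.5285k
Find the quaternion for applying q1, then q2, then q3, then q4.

q2 · q1 = -0.2451 - 0.14i + 0.5906j + 0.756k
q3 · q2 · q1 = 0.0554 - 0.3654i + 0.4906j + 0.7892k
q4 · q3 · q2 · q1 = -0.222 - 0.1429i - 0.67j + 0.6939k
-0.222 - 0.1429i - 0.67j + 0.6939k


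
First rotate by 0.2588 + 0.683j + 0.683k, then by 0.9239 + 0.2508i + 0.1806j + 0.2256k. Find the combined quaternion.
-0.0383 + 0.0342i + 0.5065j + 0.8607k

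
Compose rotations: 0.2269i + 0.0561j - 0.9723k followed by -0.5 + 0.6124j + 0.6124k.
0.5611 - 0.7432i + 0.1109j + 0.3472k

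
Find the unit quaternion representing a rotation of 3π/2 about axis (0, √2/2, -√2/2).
-0.7071 + 0.5j - 0.5k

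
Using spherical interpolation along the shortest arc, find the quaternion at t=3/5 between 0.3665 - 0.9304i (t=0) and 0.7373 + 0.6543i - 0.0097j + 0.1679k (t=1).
-0.3422 - 0.9319i + 0.0069j - 0.1197k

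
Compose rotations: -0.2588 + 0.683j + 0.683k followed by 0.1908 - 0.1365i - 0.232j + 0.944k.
-0.5357 - 0.7679i + 0.2836j - 0.2072k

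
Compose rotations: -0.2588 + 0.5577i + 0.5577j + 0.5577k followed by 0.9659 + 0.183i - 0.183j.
-0.25 + 0.3893i + 0.484j + 0.7428k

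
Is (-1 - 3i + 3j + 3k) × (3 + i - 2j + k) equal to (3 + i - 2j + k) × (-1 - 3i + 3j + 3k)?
No: pq = 3 - i + 17j + 11k ≠ 3 - 19i + 5j + 5k = qp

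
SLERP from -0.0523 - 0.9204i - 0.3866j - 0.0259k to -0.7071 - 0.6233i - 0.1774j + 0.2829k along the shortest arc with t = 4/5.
-0.6025 - 0.7271i - 0.2349j + 0.2306k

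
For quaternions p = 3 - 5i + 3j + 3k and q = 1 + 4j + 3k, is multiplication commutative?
No: pq = -18 - 8i + 30j - 8k ≠ -18 - 2i + 32k = qp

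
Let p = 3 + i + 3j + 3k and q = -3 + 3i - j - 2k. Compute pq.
-3 + 3i - j - 25k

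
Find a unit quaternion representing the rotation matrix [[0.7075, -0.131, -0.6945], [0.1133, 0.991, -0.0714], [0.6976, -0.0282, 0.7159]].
0.9239 + 0.0117i - 0.3767j + 0.0661k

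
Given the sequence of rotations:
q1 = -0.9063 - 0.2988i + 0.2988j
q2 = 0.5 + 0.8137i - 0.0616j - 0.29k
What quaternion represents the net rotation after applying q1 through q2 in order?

q2 · q1 = -0.1916 - 0.8002i + 0.2919j + 0.4876k
-0.1916 - 0.8002i + 0.2919j + 0.4876k


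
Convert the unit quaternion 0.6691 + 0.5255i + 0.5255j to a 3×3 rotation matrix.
[[0.4477, 0.5523, 0.7032], [0.5523, 0.4477, -0.7032], [-0.7032, 0.7032, -0.1046]]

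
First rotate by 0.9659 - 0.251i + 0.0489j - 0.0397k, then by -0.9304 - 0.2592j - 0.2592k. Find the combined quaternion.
-0.8963 + 0.2565i - 0.2308j - 0.2785k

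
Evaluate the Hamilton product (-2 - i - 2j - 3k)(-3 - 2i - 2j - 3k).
-9 + 7i + 13j + 13k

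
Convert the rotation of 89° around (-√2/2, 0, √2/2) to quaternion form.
0.7133 - 0.4956i + 0.4956k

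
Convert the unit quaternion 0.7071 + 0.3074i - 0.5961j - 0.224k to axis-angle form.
axis = (0.4347, -0.843, -0.3168), θ = π/2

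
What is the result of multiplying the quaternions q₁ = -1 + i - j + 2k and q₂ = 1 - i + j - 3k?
7 + 3i - j + 5k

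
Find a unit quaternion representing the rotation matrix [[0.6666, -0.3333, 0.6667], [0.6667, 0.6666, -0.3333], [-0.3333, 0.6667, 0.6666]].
0.866 + 0.2887i + 0.2887j + 0.2887k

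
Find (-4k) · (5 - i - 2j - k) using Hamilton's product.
-4 - 8i + 4j - 20k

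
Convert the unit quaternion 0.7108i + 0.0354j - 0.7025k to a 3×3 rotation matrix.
[[0.0105, 0.0503, -0.9987], [0.0503, -0.9975, -0.0497], [-0.9987, -0.0497, -0.013]]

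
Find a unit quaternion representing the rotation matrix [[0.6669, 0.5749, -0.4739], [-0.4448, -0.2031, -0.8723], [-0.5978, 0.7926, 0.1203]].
0.6293 + 0.6614i + 0.0492j - 0.4051k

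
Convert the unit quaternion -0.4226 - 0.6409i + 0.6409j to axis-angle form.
axis = (-√2/2, √2/2, 0), θ = 230°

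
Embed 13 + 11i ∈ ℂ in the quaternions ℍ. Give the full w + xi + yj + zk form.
13 + 11i + 0j + 0k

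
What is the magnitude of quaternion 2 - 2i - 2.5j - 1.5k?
4.062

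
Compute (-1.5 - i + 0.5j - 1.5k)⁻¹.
-0.2609 + 0.1739i - 0.087j + 0.2609k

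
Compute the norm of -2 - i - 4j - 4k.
√37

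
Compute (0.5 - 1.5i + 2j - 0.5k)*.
0.5 + 1.5i - 2j + 0.5k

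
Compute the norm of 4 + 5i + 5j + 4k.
√82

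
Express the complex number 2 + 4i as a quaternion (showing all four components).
2 + 4i + 0j + 0k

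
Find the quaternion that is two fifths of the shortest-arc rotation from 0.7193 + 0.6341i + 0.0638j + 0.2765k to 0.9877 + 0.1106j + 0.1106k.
0.8831 + 0.403i + 0.0882j + 0.2234k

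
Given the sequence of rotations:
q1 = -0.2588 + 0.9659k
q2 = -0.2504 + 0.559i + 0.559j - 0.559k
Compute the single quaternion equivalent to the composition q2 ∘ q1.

q2 · q1 = 0.6047 + 0.3953i - 0.6846j - 0.0972k
0.6047 + 0.3953i - 0.6846j - 0.0972k


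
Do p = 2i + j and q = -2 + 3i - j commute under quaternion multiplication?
No: pq = -5 - 4i - 2j - 5k ≠ -5 - 4i - 2j + 5k = qp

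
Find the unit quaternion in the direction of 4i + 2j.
0.8944i + 0.4472j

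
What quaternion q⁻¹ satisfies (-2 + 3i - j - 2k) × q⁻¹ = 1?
-0.1111 - 0.1667i + 0.0556j + 0.1111k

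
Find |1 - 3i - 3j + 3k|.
√28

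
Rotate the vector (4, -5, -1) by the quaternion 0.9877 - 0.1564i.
(4, -5.064, 0.594)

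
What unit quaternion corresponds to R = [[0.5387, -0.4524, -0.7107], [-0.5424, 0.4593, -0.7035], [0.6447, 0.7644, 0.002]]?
0.7071 + 0.519i - 0.4792j - 0.0318k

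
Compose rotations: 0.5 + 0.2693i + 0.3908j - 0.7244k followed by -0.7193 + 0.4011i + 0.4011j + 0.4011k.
-0.3339 - 0.4405i + 0.318j + 0.7703k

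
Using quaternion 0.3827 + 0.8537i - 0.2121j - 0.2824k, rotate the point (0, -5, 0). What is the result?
(0.73, 3.086, -3.866)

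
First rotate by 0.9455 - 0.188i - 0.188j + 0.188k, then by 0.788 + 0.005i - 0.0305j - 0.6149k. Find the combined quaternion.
0.8559 - 0.2648i - 0.0623j - 0.4399k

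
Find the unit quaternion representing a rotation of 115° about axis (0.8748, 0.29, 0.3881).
0.5373 + 0.7378i + 0.2446j + 0.3273k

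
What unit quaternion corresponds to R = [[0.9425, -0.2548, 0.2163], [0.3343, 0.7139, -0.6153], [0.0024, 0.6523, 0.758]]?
0.9239 + 0.343i + 0.0579j + 0.1594k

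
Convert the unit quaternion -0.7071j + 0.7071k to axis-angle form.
axis = (0, -√2/2, √2/2), θ = π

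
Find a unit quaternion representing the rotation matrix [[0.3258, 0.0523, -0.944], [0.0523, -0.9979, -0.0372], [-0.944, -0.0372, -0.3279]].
0.8142i + 0.0321j - 0.5797k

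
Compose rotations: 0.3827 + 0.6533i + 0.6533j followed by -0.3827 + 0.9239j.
-0.75 - 0.25i + 0.1036j - 0.6036k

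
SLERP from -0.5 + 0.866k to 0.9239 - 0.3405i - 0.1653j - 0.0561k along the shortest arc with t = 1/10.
-0.5777 + 0.0409i + 0.0199j + 0.815k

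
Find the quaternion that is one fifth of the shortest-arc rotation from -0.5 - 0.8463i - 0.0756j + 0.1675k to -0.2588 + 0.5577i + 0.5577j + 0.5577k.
-0.3772 - 0.901i - 0.2144j + 0.0021k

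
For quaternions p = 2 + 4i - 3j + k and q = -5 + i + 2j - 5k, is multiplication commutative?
No: pq = -3 - 5i + 40j - 4k ≠ -3 - 31i - 2j - 26k = qp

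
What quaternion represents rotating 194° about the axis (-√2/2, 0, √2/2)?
-0.1219 - 0.7018i + 0.7018k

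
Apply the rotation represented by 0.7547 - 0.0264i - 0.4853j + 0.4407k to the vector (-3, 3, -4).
(0.683, 1.31, -5.641)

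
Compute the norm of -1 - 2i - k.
√6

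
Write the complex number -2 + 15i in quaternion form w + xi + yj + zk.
-2 + 15i + 0j + 0k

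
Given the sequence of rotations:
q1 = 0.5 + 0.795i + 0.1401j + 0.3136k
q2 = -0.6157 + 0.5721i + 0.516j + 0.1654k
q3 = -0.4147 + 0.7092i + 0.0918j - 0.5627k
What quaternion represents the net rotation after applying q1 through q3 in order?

q2 · q1 = -0.8868 - 0.0648i + 0.1238j - 0.4405k
q3 · q2 · q1 = 0.1545 - 0.5728i + 0.2161j + 0.7754k
0.1545 - 0.5728i + 0.2161j + 0.7754k


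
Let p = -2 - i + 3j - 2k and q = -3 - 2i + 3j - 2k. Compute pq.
-9 + 7i - 13j + 13k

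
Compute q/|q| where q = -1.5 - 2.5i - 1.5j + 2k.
-0.3906 - 0.6509i - 0.3906j + 0.5208k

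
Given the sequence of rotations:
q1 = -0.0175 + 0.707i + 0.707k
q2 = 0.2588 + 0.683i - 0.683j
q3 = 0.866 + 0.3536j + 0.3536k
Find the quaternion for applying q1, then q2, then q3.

q2 · q1 = -0.4874 - 0.3119i - 0.4709j + 0.6659k
q3 · q2 · q1 = -0.491 + 0.1319i - 0.6904j + 0.5146k
-0.491 + 0.1319i - 0.6904j + 0.5146k


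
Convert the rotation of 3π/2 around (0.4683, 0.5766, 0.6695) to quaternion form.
-0.7071 + 0.3311i + 0.4077j + 0.4734k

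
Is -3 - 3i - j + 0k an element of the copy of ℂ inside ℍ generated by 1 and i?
No. The quaternion -3 - 3i - j has j-coefficient y = -1 and k-coefficient z = 0, not both zero, so it does not lie in the complex subalgebra spanned by 1 and i.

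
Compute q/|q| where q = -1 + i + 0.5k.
-0.6667 + 0.6667i + 0.3333k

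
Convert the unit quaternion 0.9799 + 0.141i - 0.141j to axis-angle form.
axis = (√2/2, -√2/2, 0), θ = 23°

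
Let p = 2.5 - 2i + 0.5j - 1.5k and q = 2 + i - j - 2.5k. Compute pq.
3.75 - 4.25i - 8j - 7.75k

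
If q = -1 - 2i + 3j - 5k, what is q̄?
-1 + 2i - 3j + 5k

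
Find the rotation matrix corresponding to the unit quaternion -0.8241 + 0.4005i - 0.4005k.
[[0.6792, -0.6601, -0.3208], [0.6601, 0.3584, 0.6601], [-0.3208, -0.6601, 0.6792]]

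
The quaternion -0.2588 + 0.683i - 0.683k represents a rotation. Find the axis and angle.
axis = (√2/2, 0, -√2/2), θ = 7π/6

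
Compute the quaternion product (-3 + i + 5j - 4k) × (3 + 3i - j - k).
-11 - 15i + 7j - 25k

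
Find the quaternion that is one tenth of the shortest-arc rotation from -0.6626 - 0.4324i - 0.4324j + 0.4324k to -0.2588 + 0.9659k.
-0.6444 - 0.4009i - 0.4009j + 0.5132k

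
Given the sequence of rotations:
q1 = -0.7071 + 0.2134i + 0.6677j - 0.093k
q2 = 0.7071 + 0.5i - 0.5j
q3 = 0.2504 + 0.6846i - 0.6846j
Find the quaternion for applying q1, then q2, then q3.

q2 · q1 = -0.2728 - 0.1562i + 0.8722j + 0.3748k
q3 · q2 · q1 = 0.6357 - 0.4825i + 0.1486j + 0.584k
0.6357 - 0.4825i + 0.1486j + 0.584k


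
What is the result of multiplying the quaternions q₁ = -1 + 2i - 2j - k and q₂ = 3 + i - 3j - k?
-12 + 4i - 2j - 6k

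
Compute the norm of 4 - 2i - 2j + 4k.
√40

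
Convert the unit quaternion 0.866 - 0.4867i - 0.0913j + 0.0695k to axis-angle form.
axis = (-0.9733, -0.1826, 0.139), θ = π/3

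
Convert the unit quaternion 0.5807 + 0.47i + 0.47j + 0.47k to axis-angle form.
axis = (√3/3, √3/3, √3/3), θ = 109°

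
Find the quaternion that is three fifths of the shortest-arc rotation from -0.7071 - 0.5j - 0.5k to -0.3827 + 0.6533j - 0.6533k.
-0.6432 + 0.2188j - 0.7338k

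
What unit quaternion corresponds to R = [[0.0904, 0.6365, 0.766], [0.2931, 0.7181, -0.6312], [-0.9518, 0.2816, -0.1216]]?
0.6494 + 0.3514i + 0.6613j - 0.1322k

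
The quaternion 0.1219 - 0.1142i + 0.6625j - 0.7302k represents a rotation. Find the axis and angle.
axis = (-0.1151, 0.6675, -0.7357), θ = 166°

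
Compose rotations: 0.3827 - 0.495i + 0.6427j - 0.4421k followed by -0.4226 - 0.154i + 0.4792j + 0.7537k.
-0.2127 - 0.546i - 0.5294j + 0.6135k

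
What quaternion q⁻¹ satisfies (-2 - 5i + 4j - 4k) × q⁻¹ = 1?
-0.0328 + 0.082i - 0.0656j + 0.0656k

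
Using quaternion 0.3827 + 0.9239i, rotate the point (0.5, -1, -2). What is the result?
(0.5, 2.121, 0.707)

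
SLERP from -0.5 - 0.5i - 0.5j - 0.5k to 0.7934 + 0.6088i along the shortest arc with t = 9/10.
-0.7846 - 0.615i - 0.0556j - 0.0556k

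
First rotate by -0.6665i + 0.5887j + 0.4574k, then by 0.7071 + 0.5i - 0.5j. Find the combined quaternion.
0.6276 - 0.7i + 0.1876j + 0.2845k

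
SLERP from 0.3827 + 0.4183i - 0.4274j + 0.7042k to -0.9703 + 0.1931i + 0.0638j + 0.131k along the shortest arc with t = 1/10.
0.5008 + 0.375i - 0.4191j + 0.658k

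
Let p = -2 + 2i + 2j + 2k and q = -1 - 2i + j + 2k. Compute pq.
4i - 12j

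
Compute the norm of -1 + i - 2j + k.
√7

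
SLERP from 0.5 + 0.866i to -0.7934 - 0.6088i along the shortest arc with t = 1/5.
0.5664 + 0.8241i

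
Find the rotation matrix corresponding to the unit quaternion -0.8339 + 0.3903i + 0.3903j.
[[0.6953, 0.3047, -0.6509], [0.3047, 0.6953, 0.6509], [0.6509, -0.6509, 0.3907]]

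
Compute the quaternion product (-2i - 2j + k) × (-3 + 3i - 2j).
2 + 8i + 9j + 7k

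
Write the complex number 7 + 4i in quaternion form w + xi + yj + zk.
7 + 4i + 0j + 0k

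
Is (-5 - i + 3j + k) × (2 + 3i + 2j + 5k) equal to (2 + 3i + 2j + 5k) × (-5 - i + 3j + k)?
No: pq = -18 - 4i + 4j - 34k ≠ -18 - 30i - 12j - 12k = qp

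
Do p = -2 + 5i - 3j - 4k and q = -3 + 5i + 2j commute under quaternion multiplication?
No: pq = -13 - 17i - 15j + 37k ≠ -13 - 33i + 25j - 13k = qp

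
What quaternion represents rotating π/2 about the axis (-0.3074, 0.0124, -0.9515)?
0.7071 - 0.2174i + 0.0088j - 0.6728k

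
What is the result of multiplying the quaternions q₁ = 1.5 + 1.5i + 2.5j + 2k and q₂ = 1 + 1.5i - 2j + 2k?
0.25 + 12.75i - 0.5j - 1.75k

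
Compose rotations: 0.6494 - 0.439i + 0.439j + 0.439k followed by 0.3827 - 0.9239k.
0.6541 + 0.2376i + 0.5736j - 0.432k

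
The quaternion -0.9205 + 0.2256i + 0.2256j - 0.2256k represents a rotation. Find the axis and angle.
axis = (√3/3, √3/3, -√3/3), θ = 314°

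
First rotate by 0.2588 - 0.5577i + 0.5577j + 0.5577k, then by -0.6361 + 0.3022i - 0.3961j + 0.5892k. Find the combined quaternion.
-0.1038 - 0.1165i - 0.9544j - 0.2546k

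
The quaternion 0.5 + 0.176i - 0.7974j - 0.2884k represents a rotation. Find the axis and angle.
axis = (0.2032, -0.9208, -0.333), θ = 2π/3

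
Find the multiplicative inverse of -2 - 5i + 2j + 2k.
-0.0541 + 0.1351i - 0.0541j - 0.0541k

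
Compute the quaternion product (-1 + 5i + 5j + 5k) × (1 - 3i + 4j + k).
-11 - 7i - 19j + 39k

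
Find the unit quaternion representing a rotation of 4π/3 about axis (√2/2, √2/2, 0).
-0.5 + 0.6124i + 0.6124j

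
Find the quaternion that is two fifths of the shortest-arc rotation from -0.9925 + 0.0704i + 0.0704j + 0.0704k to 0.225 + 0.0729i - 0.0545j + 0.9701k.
-0.8768 + 0.0139i + 0.0831j - 0.4734k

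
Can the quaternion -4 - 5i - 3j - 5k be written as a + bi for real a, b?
No. The quaternion -4 - 5i - 3j - 5k has j-coefficient y = -3 and k-coefficient z = -5, not both zero, so it does not lie in the complex subalgebra spanned by 1 and i.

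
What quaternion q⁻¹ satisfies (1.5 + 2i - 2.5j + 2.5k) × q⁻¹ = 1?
0.08 - 0.1067i + 0.1333j - 0.1333k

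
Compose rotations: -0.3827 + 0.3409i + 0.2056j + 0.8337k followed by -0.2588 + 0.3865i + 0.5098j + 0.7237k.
-0.7409 + 0.0401i - 0.3238j - 0.587k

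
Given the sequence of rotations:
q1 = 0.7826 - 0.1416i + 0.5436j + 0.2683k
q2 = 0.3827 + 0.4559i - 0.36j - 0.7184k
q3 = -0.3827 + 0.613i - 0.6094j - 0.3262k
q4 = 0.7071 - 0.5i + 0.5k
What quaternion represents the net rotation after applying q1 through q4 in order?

q2 · q1 = 0.7525 + 0.5965i - 0.0943j - 0.2627k
q3 · q2 · q1 = -0.7968 + 0.3623i - 0.456j + 0.1608k
q4 · q3 · q2 · q1 = -0.4627 + 0.8826i - 0.0609j - 0.0567k
-0.4627 + 0.8826i - 0.0609j - 0.0567k


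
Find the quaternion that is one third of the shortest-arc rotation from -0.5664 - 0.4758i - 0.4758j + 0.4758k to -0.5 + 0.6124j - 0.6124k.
-0.2291 - 0.3728i - 0.6358j + 0.6358k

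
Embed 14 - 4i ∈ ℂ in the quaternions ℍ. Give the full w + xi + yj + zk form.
14 - 4i + 0j + 0k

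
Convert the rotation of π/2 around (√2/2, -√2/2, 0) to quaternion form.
0.7071 + 0.5i - 0.5j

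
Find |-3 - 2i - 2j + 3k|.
√26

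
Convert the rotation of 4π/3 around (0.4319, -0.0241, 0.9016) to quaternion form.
-0.5 + 0.374i - 0.0209j + 0.7808k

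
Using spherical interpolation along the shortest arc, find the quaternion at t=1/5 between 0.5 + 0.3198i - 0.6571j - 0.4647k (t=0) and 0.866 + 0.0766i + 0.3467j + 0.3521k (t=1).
0.725 + 0.3219i - 0.5117j - 0.3301k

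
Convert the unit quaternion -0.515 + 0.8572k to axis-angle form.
axis = (0, 0, 1), θ = 242°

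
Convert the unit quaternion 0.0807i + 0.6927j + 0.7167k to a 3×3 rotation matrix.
[[-0.987, 0.1118, 0.1157], [0.1118, -0.0403, 0.9929], [0.1157, 0.9929, 0.0273]]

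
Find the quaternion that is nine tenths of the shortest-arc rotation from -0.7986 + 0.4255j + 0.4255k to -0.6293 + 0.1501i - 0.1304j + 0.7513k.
-0.6621 + 0.1372i - 0.0731j + 0.7331k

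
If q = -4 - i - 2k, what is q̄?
-4 + i + 2k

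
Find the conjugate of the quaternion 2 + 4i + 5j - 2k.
2 - 4i - 5j + 2k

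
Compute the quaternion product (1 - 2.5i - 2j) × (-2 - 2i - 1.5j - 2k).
-10 + 7i - 2.5j - 2.25k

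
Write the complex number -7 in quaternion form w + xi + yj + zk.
-7 + 0i + 0j + 0k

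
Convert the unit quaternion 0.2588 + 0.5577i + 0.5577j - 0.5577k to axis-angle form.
axis = (√3/3, √3/3, -√3/3), θ = 5π/6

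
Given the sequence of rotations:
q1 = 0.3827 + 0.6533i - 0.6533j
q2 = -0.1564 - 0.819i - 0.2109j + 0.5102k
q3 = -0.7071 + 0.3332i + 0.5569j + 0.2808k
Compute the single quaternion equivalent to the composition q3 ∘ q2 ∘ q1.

q2 · q1 = 0.3374 - 0.0823i + 0.3548j + 0.8681k
q3 · q2 · q1 = -0.6525 + 0.5544i - 0.3753j - 0.355k
-0.6525 + 0.5544i - 0.3753j - 0.355k


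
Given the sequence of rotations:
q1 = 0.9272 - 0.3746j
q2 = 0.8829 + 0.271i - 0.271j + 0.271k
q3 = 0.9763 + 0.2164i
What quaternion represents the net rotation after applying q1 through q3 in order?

q2 · q1 = 0.7171 + 0.3528i - 0.582j + 0.1498k
q3 · q2 · q1 = 0.6238 + 0.4996i - 0.6006j + 0.0203k
0.6238 + 0.4996i - 0.6006j + 0.0203k


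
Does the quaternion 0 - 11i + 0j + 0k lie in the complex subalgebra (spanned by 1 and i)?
Yes. The quaternion -11i has j- and k-coefficients y = z = 0, so it lies in the complex subalgebra spanned by 1 and i.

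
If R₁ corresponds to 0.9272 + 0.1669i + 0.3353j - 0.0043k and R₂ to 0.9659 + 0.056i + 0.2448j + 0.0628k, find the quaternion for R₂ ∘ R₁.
0.8044 + 0.191i + 0.5616j + 0.032k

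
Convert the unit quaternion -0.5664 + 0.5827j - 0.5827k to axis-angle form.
axis = (0, √2/2, -√2/2), θ = 249°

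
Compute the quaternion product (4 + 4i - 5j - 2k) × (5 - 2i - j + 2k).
27 - 33j - 16k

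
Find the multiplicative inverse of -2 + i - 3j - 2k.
-0.1111 - 0.0556i + 0.1667j + 0.1111k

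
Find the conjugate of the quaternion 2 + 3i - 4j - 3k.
2 - 3i + 4j + 3k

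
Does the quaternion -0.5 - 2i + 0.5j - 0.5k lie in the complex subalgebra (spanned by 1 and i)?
No. The quaternion -0.5 - 2i + 0.5j - 0.5k has j-coefficient y = 0.5 and k-coefficient z = -0.5, not both zero, so it does not lie in the complex subalgebra spanned by 1 and i.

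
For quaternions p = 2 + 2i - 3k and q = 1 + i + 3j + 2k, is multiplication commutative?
No: pq = 6 + 13i - j + 7k ≠ 6 - 5i + 13j - 5k = qp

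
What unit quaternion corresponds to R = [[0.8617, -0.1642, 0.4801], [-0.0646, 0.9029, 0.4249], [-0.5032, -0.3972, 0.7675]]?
0.9397 - 0.2187i + 0.2616j + 0.0265k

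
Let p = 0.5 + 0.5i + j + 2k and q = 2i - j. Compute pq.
3i + 3.5j - 2.5k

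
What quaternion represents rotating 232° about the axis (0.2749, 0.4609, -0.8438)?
-0.4384 + 0.2471i + 0.4143j - 0.7584k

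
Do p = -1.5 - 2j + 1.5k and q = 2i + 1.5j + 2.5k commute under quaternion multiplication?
No: pq = -0.75 - 10.25i + 0.75j + 0.25k ≠ -0.75 + 4.25i - 5.25j - 7.75k = qp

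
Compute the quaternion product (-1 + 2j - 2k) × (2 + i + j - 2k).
-8 - 3i + j - 4k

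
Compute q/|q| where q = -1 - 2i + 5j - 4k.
-0.1474 - 0.2949i + 0.7372j - 0.5898k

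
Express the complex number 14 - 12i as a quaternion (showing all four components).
14 - 12i + 0j + 0k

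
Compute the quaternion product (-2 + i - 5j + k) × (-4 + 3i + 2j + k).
14 - 17i + 18j + 11k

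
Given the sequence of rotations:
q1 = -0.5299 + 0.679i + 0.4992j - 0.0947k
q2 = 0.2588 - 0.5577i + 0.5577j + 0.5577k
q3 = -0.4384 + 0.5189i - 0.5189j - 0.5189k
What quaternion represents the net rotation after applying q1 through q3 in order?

q2 · q1 = 0.016 + 0.14i + 0.1595j - 0.9771k
q3 · q2 · q1 = -0.5039 + 0.5367i + 0.3561j + 0.5755k
-0.5039 + 0.5367i + 0.3561j + 0.5755k


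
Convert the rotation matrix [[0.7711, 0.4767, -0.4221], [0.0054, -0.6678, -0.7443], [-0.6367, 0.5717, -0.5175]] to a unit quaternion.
0.3827 + 0.8597i + 0.1402j - 0.3079k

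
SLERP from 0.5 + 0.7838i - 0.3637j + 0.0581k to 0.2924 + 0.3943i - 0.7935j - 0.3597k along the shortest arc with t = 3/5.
0.4044 + 0.5929i - 0.6656j - 0.2048k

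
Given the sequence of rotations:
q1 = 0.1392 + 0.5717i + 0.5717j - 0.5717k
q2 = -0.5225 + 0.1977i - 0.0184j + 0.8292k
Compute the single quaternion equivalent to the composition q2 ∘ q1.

q2 · q1 = 0.2988 - 0.7347i + 0.2858j + 0.5377k
0.2988 - 0.7347i + 0.2858j + 0.5377k


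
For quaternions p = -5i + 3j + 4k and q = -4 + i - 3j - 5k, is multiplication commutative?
No: pq = 34 + 17i - 33j - 4k ≠ 34 + 23i + 9j - 28k = qp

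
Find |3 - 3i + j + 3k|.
√28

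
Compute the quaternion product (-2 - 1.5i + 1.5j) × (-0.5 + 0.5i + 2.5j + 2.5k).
-2 + 3.5i - 2j - 9.5k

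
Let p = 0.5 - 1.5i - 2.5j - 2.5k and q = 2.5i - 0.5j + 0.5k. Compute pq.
3.75 - 1.25i - 5.75j + 7.25k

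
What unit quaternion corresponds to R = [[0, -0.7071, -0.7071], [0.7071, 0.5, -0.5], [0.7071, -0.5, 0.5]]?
0.7071 - 0.5j + 0.5k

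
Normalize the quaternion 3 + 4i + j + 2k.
0.5477 + 0.7303i + 0.1826j + 0.3651k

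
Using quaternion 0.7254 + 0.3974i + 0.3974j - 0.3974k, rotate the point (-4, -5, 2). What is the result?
(-5.414, -2.583, 3.003)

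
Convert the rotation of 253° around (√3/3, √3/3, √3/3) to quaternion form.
-0.5948 + 0.4641i + 0.4641j + 0.4641k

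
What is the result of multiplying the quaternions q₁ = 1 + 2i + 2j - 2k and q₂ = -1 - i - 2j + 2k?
9 - 3i - 6j + 2k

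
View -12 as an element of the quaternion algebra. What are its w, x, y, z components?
-12 + 0i + 0j + 0k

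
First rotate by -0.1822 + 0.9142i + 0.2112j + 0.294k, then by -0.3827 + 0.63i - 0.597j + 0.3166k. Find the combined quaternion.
-0.4732 - 0.707i + 0.1322j + 0.5086k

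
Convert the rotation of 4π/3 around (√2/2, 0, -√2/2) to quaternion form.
-0.5 + 0.6124i - 0.6124k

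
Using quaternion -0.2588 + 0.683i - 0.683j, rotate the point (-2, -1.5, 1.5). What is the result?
(1.796, 2.296, -0.062)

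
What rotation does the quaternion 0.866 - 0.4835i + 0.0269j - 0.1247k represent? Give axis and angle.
axis = (-0.9669, 0.0538, -0.2494), θ = π/3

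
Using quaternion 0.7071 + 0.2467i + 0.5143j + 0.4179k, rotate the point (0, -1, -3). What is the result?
(-2.463, -0.772, -1.827)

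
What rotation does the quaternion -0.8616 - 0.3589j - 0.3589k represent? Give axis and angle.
axis = (0, -√2/2, -√2/2), θ = 299°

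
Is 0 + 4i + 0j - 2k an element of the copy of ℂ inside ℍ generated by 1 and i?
No. The quaternion 4i - 2k has j-coefficient y = 0 and k-coefficient z = -2, not both zero, so it does not lie in the complex subalgebra spanned by 1 and i.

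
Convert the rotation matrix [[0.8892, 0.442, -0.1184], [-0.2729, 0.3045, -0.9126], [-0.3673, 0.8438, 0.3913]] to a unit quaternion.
0.8039 + 0.5462i + 0.0774j - 0.2223k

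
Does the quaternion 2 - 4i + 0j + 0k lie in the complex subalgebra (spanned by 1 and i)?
Yes. The quaternion 2 - 4i has j- and k-coefficients y = z = 0, so it lies in the complex subalgebra spanned by 1 and i.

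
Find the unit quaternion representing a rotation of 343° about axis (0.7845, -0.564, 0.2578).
-0.989 + 0.116i - 0.0834j + 0.0381k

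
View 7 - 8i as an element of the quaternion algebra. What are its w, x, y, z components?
7 - 8i + 0j + 0k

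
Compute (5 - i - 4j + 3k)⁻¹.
0.098 + 0.0196i + 0.0784j - 0.0588k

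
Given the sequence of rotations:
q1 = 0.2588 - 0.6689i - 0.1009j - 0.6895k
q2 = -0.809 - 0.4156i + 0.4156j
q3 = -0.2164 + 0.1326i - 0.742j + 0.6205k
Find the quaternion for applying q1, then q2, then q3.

q2 · q1 = -0.4454 + 0.147i - 0.0974j + 0.8777k
q3 · q2 · q1 = -0.54 - 0.6817i + 0.3264j - 0.3701k
-0.54 - 0.6817i + 0.3264j - 0.3701k


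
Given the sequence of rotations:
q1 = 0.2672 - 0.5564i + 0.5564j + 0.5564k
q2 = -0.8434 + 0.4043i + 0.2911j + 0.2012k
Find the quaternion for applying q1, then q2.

q2 · q1 = -0.2743 + 0.6273i - 0.7284j - 0.0286k
-0.2743 + 0.6273i - 0.7284j - 0.0286k


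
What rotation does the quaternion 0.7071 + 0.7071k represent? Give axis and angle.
axis = (0, 0, 1), θ = π/2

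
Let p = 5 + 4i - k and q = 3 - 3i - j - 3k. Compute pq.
24 - 4i + 10j - 22k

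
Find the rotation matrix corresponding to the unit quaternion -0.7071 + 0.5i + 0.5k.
[[0.5, 0.7071, 0.5], [-0.7071, 0, 0.7071], [0.5, -0.7071, 0.5]]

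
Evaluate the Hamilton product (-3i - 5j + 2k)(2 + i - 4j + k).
-19 - 3i - 5j + 21k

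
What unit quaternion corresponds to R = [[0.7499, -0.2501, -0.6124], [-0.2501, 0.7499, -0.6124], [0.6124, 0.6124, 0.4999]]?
0.866 + 0.3536i - 0.3536j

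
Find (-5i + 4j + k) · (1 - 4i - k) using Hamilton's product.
-19 - 9i - 5j + 17k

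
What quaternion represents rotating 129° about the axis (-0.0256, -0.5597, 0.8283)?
0.4305 - 0.0231i - 0.5052j + 0.7476k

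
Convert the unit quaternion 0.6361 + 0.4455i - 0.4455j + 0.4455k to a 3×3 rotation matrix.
[[0.2061, -0.9637, -0.1698], [0.1698, 0.2061, -0.9637], [0.9637, 0.1698, 0.2061]]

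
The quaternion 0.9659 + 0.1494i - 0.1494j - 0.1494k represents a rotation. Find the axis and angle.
axis = (√3/3, -√3/3, -√3/3), θ = π/6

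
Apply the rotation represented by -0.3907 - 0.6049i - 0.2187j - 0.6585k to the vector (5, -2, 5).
(5.523, 4.171, 2.47)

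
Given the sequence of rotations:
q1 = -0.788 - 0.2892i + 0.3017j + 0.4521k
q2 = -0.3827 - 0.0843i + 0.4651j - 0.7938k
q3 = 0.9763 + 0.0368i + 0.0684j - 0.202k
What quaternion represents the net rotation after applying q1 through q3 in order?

q2 · q1 = 0.4957 + 0.6269i - 0.2143j + 0.5616k
q3 · q2 · q1 = 0.589 + 0.6254i - 0.3226j + 0.3974k
0.589 + 0.6254i - 0.3226j + 0.3974k


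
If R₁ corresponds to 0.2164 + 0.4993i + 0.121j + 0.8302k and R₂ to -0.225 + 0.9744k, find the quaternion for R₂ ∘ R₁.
-0.8576 - 0.2302i + 0.4593j + 0.0241k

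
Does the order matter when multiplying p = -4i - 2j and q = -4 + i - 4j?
Yes: pq = -4 + 16i + 8j + 18k ≠ -4 + 16i + 8j - 18k = qp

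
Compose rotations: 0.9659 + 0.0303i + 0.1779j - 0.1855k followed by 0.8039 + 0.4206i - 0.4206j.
0.8386 + 0.5086i - 0.1852j - 0.0616k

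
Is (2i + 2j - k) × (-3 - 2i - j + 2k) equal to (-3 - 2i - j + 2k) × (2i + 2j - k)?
No: pq = 8 - 3i - 8j + 5k ≠ 8 - 9i - 4j + k = qp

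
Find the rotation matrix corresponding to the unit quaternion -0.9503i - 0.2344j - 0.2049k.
[[0.8061, 0.4455, 0.3894], [0.4455, -0.8901, 0.0961], [0.3894, 0.0961, -0.916]]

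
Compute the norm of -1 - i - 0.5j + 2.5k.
2.915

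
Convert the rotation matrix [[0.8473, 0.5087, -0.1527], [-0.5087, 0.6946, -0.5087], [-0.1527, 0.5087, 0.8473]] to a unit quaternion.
0.9205 + 0.2763i - 0.2763k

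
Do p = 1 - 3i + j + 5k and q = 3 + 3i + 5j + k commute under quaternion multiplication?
No: pq = 2 - 30i + 26j - 2k ≠ 2 + 18i - 10j + 34k = qp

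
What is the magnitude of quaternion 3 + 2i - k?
√14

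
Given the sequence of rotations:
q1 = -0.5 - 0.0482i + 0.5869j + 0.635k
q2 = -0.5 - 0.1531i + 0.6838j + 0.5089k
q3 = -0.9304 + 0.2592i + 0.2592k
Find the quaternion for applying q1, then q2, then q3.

q2 · q1 = -0.4819 + 0.2362i - 0.5627j - 0.6288k
q3 · q2 · q1 = 0.5501 - 0.1988i + 0.7477j + 0.3143k
0.5501 - 0.1988i + 0.7477j + 0.3143k


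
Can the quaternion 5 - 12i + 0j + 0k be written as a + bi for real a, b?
Yes. The quaternion 5 - 12i has j- and k-coefficients y = z = 0, so it lies in the complex subalgebra spanned by 1 and i.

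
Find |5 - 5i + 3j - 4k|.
√75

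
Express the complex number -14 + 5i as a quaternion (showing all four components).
-14 + 5i + 0j + 0k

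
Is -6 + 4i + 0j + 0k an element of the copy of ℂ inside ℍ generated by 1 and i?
Yes. The quaternion -6 + 4i has j- and k-coefficients y = z = 0, so it lies in the complex subalgebra spanned by 1 and i.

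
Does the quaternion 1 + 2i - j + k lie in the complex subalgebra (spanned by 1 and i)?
No. The quaternion 1 + 2i - j + k has j-coefficient y = -1 and k-coefficient z = 1, not both zero, so it does not lie in the complex subalgebra spanned by 1 and i.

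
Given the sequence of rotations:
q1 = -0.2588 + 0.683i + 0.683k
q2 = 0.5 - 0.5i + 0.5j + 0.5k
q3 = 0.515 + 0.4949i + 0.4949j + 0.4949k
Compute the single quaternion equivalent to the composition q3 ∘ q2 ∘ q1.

q2 · q1 = -0.1294 + 0.8124i + 0.5536j - 0.1294k
q3 · q2 · q1 = -0.6786 + 0.0163i + 0.6872j - 0.2588k
-0.6786 + 0.0163i + 0.6872j - 0.2588k


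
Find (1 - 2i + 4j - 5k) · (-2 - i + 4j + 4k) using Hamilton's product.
39i + 9j + 10k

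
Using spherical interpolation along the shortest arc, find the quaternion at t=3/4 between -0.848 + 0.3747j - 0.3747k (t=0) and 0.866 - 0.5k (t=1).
-0.9493 + 0.1099j + 0.2946k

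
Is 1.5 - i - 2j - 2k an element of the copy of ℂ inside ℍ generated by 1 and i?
No. The quaternion 1.5 - i - 2j - 2k has j-coefficient y = -2 and k-coefficient z = -2, not both zero, so it does not lie in the complex subalgebra spanned by 1 and i.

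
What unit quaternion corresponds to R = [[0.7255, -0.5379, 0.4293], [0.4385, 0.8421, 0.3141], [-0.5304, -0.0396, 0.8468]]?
0.9239 - 0.0957i + 0.2597j + 0.2642k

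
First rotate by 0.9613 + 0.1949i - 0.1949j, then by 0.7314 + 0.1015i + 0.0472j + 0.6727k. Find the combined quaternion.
0.6925 + 0.3712i + 0.0339j + 0.6177k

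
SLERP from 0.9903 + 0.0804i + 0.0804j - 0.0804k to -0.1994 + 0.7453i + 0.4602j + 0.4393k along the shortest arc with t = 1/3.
0.9093 - 0.2799i - 0.1474j - 0.2703k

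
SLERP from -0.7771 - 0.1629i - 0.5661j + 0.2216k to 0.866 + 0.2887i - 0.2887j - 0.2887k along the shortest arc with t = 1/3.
-0.8871 - 0.2264i - 0.2992j + 0.2687k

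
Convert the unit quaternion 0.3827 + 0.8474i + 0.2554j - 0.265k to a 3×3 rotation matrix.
[[0.7291, 0.6357, -0.2536], [0.23, -0.5766, -0.784], [-0.6446, 0.5132, -0.5666]]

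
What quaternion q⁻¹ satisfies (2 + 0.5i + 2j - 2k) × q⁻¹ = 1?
0.1633 - 0.0408i - 0.1633j + 0.1633k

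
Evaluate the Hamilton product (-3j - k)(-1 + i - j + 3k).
-10i + 2j + 4k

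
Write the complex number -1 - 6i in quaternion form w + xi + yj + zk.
-1 - 6i + 0j + 0k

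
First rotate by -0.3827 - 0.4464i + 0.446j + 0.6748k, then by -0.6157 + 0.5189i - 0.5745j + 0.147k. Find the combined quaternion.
0.6243 - 0.377i - 0.4705j - 0.4968k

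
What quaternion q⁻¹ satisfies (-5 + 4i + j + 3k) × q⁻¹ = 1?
-0.098 - 0.0784i - 0.0196j - 0.0588k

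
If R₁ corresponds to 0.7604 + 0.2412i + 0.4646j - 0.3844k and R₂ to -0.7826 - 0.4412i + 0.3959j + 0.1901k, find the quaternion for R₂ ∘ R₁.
-0.5995 - 0.7648i - 0.1863j + 0.1449k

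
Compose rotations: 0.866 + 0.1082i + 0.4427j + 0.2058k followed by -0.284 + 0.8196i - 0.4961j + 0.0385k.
-0.1229 + 0.5599i - 0.7199j + 0.3914k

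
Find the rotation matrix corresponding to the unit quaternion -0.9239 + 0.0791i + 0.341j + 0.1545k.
[[0.7197, 0.3394, -0.6057], [-0.2315, 0.9397, 0.2515], [0.6545, -0.0408, 0.7549]]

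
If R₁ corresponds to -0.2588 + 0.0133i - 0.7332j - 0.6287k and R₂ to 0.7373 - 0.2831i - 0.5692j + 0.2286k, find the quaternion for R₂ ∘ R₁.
-0.4607 + 0.6085i - 0.5682j - 0.3076k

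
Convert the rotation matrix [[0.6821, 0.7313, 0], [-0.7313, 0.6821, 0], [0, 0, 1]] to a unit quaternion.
0.9171 - 0.3987k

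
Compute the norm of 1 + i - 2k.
√6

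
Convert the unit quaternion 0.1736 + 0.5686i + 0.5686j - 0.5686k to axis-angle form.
axis = (√3/3, √3/3, -√3/3), θ = 160°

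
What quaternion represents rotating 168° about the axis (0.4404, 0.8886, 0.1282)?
0.1045 + 0.438i + 0.8837j + 0.1275k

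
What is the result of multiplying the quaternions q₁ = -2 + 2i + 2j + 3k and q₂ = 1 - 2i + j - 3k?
9 - 3i + 15k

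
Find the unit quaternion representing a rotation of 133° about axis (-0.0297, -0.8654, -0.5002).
0.3987 - 0.0272i - 0.7936j - 0.4587k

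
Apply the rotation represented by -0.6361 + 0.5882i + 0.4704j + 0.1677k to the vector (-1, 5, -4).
(4.937, -2.705, -3.21)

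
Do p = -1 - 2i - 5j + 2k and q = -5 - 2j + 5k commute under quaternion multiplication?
No: pq = -15 - 11i + 37j - 11k ≠ -15 + 31i + 17j - 19k = qp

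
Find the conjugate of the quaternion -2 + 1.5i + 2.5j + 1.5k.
-2 - 1.5i - 2.5j - 1.5k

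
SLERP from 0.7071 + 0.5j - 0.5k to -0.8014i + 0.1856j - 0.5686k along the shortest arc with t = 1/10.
0.6681 - 0.1022i + 0.4961j - 0.545k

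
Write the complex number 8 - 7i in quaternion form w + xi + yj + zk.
8 - 7i + 0j + 0k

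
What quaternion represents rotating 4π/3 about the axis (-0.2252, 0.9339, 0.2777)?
-0.5 - 0.195i + 0.8088j + 0.2405k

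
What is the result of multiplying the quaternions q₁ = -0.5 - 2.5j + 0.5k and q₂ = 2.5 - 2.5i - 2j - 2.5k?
-5 + 8.5i - 6.5j - 3.75k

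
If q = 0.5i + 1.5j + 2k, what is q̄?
-0.5i - 1.5j - 2k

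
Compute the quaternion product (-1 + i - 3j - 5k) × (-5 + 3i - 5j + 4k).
7 - 45i + j + 25k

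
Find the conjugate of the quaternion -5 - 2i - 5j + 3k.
-5 + 2i + 5j - 3k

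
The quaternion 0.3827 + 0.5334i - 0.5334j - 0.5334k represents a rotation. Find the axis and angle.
axis = (√3/3, -√3/3, -√3/3), θ = 3π/4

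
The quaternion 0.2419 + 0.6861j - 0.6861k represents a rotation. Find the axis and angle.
axis = (0, √2/2, -√2/2), θ = 152°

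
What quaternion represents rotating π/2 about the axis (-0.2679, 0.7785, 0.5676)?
0.7071 - 0.1894i + 0.5505j + 0.4014k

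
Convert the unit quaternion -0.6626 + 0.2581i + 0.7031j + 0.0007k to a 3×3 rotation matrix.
[[0.0113, 0.3639, -0.9314], [0.362, 0.8668, 0.343], [0.9321, -0.341, -0.1219]]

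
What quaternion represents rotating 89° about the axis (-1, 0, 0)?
0.7133 - 0.7009i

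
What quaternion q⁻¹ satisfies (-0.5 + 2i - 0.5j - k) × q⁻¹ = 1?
-0.0909 - 0.3636i + 0.0909j + 0.1818k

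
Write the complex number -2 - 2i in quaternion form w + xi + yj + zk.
-2 - 2i + 0j + 0k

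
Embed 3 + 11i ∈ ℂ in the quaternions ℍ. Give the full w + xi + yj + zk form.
3 + 11i + 0j + 0k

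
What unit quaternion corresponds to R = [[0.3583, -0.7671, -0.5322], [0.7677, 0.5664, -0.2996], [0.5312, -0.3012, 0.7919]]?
0.8241 - 0.0005i - 0.3226j + 0.4656k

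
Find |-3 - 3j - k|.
√19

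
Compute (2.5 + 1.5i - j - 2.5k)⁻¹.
0.1587 - 0.0952i + 0.0635j + 0.1587k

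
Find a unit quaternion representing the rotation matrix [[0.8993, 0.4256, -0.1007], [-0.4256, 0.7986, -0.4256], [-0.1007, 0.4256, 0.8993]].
0.9483 + 0.2244i - 0.2244k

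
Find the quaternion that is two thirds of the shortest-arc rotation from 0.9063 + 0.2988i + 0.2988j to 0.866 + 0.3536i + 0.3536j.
0.8802 + 0.3356i + 0.3356j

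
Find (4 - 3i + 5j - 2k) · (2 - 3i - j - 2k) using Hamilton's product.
-30i + 6j + 6k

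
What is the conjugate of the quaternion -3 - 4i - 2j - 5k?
-3 + 4i + 2j + 5k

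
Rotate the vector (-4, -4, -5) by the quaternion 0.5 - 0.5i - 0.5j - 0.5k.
(-4, -5, -4)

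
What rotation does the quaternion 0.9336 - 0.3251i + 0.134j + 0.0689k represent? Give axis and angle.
axis = (-0.9073, 0.374, 0.1923), θ = 42°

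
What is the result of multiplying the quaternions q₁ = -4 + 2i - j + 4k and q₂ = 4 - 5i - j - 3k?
5 + 35i - 14j + 21k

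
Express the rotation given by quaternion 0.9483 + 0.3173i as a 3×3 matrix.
[[1, 0, 0], [0, 0.7986, -0.6018], [0, 0.6018, 0.7986]]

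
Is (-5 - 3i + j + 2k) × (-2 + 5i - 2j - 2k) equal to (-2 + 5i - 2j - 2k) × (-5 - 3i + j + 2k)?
No: pq = 31 - 17i + 12j + 7k ≠ 31 - 21i + 4j + 5k = qp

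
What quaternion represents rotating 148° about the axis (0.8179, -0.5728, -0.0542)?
0.2756 + 0.7862i - 0.5506j - 0.0521k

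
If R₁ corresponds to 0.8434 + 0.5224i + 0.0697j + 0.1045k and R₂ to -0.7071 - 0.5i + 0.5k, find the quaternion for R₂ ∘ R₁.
-0.3874 - 0.8259i + 0.2642j + 0.313k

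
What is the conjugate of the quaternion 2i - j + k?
-2i + j - k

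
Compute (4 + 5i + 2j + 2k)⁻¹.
0.0816 - 0.102i - 0.0408j - 0.0408k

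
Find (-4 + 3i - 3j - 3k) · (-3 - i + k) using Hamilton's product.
18 - 8i + 9j + 2k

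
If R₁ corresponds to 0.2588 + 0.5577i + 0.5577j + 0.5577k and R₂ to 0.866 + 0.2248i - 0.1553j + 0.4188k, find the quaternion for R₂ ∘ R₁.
-0.0482 + 0.221i + 0.551j + 0.8033k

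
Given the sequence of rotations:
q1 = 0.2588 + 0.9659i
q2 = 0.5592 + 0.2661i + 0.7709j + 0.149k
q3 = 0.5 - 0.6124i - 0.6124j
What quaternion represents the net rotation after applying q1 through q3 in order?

q2 · q1 = -0.1123 + 0.609i + 0.3434j - 0.7061k
q3 · q2 · q1 = 0.5271 + 0.8057i - 0.1919j - 0.1904k
0.5271 + 0.8057i - 0.1919j - 0.1904k


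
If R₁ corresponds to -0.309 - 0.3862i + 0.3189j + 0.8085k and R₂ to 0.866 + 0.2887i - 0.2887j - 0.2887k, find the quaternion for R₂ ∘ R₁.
0.1694 - 0.565i + 0.2435j + 0.7699k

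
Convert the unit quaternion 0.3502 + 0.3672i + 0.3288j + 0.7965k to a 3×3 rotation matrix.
[[-0.485, -0.3164, 0.8152], [0.7993, -0.5385, 0.2666], [0.3547, 0.781, 0.5141]]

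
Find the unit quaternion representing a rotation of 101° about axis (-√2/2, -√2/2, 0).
0.6361 - 0.5456i - 0.5456j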